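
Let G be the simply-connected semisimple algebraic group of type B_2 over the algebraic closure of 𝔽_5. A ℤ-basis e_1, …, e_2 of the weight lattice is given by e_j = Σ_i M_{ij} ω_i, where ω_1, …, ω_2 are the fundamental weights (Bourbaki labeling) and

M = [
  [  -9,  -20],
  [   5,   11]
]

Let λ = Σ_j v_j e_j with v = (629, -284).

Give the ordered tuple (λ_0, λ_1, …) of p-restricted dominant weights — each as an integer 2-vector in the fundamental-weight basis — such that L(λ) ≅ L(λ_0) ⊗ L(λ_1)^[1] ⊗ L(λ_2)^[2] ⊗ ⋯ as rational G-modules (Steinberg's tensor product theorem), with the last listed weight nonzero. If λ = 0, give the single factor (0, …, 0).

Compute c_i = Σ_j M_{ij} v_j with v = (629, -284):
  c_1 = (-9)·(629) + (-20)·(-284) = 19
  c_2 = (5)·(629) + (11)·(-284) = 21
Base-5 expansion of each c_i:
  c_1 = 19 = 4·5^0 + 3·5^1
  c_2 = 21 = 1·5^0 + 4·5^1
Factor λ_0 = (4, 1)
Factor λ_1 = (3, 4)

((4, 1), (3, 4))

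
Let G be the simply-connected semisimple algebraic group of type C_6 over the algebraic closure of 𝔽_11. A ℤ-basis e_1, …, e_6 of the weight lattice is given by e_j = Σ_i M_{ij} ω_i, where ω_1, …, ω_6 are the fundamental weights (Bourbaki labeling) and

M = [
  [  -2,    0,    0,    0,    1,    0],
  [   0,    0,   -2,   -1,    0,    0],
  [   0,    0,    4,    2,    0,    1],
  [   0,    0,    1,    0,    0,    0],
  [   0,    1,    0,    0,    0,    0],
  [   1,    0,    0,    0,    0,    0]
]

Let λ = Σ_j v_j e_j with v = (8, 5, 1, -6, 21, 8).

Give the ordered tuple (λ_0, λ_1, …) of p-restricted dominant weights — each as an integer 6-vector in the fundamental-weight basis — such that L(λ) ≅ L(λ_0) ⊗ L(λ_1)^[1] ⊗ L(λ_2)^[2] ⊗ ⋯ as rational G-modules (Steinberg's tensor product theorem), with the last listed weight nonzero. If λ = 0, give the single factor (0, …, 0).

((5, 4, 0, 1, 5, 8),)

ω-coordinates c = M·v, v = (8, 5, 1, -6, 21, 8):
  c_1 = (-2)·(8) + 0·5 + 0·1 + (0)·(-6) + 1·21 + 0·8 = 5
  c_2 = 0·8 + 0·5 + (-2)·(1) + (-1)·(-6) + 0·21 + 0·8 = 4
  c_3 = 0·8 + 0·5 + 4·1 + (2)·(-6) + 0·21 + 1·8 = 0
  c_4 = 0·8 + 0·5 + 1·1 + (0)·(-6) + 0·21 + 0·8 = 1
  c_5 = 0·8 + 1·5 + 0·1 + (0)·(-6) + 0·21 + 0·8 = 5
  c_6 = 1·8 + 0·5 + 0·1 + (0)·(-6) + 0·21 + 0·8 = 8
Expand coordinatewise in base 11:
  c_1 = 5 = 5·11^0
  c_2 = 4 = 4·11^0
  c_3 = 0
  c_4 = 1 = 1·11^0
  c_5 = 5 = 5·11^0
  c_6 = 8 = 8·11^0
Factor λ_0 = (5, 4, 0, 1, 5, 8)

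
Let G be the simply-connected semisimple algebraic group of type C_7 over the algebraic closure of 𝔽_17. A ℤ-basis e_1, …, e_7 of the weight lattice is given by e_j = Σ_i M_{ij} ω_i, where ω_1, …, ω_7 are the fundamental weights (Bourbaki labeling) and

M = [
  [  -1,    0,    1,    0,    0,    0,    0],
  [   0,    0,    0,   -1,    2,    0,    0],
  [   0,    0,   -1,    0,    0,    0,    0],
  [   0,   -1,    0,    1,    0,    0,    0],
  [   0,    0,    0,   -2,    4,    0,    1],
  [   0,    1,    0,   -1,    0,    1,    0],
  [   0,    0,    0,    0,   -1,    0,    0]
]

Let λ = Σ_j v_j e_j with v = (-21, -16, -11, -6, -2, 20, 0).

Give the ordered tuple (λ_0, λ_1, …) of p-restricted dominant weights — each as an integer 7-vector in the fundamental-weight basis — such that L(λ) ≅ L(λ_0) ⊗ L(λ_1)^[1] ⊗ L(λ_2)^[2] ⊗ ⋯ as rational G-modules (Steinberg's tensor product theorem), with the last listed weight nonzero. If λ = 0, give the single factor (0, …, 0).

ω-coordinates c = M·v, v = (-21, -16, -11, -6, -2, 20, 0):
  c_1 = (-1)·(-21) + (0)·(-16) + (1)·(-11) + (0)·(-6) + (0)·(-2) + (0)·(20) + (0)·(0) = 10
  c_2 = (0)·(-21) + (0)·(-16) + (0)·(-11) + (-1)·(-6) + (2)·(-2) + (0)·(20) + (0)·(0) = 2
  c_3 = (0)·(-21) + (0)·(-16) + (-1)·(-11) + (0)·(-6) + (0)·(-2) + (0)·(20) + (0)·(0) = 11
  c_4 = (0)·(-21) + (-1)·(-16) + (0)·(-11) + (1)·(-6) + (0)·(-2) + (0)·(20) + (0)·(0) = 10
  c_5 = (0)·(-21) + (0)·(-16) + (0)·(-11) + (-2)·(-6) + (4)·(-2) + (0)·(20) + (1)·(0) = 4
  c_6 = (0)·(-21) + (1)·(-16) + (0)·(-11) + (-1)·(-6) + (0)·(-2) + (1)·(20) + (0)·(0) = 10
  c_7 = (0)·(-21) + (0)·(-16) + (0)·(-11) + (0)·(-6) + (-1)·(-2) + (0)·(20) + (0)·(0) = 2
p = 17; digits c_i = Σ_j d_{ij}·17^j, 0 ≤ d_{ij} < 17:
  c_1 = 10 = 10·17^0
  c_2 = 2 = 2·17^0
  c_3 = 11 = 11·17^0
  c_4 = 10 = 10·17^0
  c_5 = 4 = 4·17^0
  c_6 = 10 = 10·17^0
  c_7 = 2 = 2·17^0
λ_0 = (10, 2, 11, 10, 4, 10, 2)

((10, 2, 11, 10, 4, 10, 2),)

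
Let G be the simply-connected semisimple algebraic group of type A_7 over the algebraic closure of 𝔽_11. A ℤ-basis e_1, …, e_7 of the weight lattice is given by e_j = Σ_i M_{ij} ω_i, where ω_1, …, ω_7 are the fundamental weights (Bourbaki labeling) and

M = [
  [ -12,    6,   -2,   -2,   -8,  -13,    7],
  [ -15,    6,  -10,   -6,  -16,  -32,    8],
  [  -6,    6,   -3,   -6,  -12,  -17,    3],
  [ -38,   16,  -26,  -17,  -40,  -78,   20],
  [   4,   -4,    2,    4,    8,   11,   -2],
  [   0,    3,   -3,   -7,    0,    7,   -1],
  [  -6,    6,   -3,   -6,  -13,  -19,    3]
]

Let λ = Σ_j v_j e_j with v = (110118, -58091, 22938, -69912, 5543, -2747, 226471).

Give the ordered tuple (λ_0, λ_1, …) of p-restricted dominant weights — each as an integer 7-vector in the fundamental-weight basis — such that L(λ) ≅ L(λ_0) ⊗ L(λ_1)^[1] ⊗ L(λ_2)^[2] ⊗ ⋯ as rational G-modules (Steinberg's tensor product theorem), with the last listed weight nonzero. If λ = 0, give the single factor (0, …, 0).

Converting to the ω-basis (c_i = row i of M dotted with v = (110118, -58091, 22938, -69912, 5543, -2747, 226471)):
  c_1 = (-12)·(110118) + (6)·(-58091) + (-2)·(22938) + (-2)·(-69912) + (-8)·(5543) + (-13)·(-2747) + 7·226471 = 650
  c_2 = (-15)·(110118) + (6)·(-58091) + (-10)·(22938) + (-6)·(-69912) + (-16)·(5543) + (-32)·(-2747) + 8·226471 = 760
  c_3 = (-6)·(110118) + (6)·(-58091) + (-3)·(22938) + (-6)·(-69912) + (-12)·(5543) + (-17)·(-2747) + 3·226471 = 1000
  c_4 = (-38)·(110118) + (16)·(-58091) + (-26)·(22938) + (-17)·(-69912) + (-40)·(5543) + (-78)·(-2747) + 20·226471 = 142
  c_5 = 4·110118 + (-4)·(-58091) + 2·22938 + (4)·(-69912) + 8·5543 + (11)·(-2747) + (-2)·(226471) = 249
  c_6 = 0·110118 + (3)·(-58091) + (-3)·(22938) + (-7)·(-69912) + 0·5543 + (7)·(-2747) + (-1)·(226471) = 597
  c_7 = (-6)·(110118) + (6)·(-58091) + (-3)·(22938) + (-6)·(-69912) + (-13)·(5543) + (-19)·(-2747) + 3·226471 = 951
p = 11; digits c_i = Σ_j d_{ij}·11^j, 0 ≤ d_{ij} < 11:
  c_1 = 650 = 1·11^0 + 4·11^1 + 5·11^2
  c_2 = 760 = 1·11^0 + 3·11^1 + 6·11^2
  c_3 = 1000 = 10·11^0 + 2·11^1 + 8·11^2
  c_4 = 142 = 10·11^0 + 1·11^1 + 1·11^2
  c_5 = 249 = 7·11^0 + 0·11^1 + 2·11^2
  c_6 = 597 = 3·11^0 + 10·11^1 + 4·11^2
  c_7 = 951 = 5·11^0 + 9·11^1 + 7·11^2
Factor λ_0 = (1, 1, 10, 10, 7, 3, 5)
Factor λ_1 = (4, 3, 2, 1, 0, 10, 9)
Factor λ_2 = (5, 6, 8, 1, 2, 4, 7)

((1, 1, 10, 10, 7, 3, 5), (4, 3, 2, 1, 0, 10, 9), (5, 6, 8, 1, 2, 4, 7))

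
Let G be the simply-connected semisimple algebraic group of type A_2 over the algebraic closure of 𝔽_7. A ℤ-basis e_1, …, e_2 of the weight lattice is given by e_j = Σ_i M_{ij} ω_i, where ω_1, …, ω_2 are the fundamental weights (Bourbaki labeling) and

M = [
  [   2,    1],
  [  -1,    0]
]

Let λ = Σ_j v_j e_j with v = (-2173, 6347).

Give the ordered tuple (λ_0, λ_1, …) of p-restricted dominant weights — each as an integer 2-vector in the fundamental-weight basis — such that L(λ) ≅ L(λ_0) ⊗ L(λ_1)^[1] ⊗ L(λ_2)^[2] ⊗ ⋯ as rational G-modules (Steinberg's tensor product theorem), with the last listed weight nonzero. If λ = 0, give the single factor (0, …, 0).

ω-coordinates c = M·v, v = (-2173, 6347):
  c_1 = 2*-2173 + 1*6347 = 2001
  c_2 = -1*-2173 + 0*6347 = 2173
Expand coordinatewise in base 7:
  c_1 = 2001 = 6·7^0 + 5·7^1 + 5·7^2 + 5·7^3
  c_2 = 2173 = 3·7^0 + 2·7^1 + 2·7^2 + 6·7^3
p-restricted factor λ_0 = (6, 3)
p-restricted factor λ_1 = (5, 2)
p-restricted factor λ_2 = (5, 2)
p-restricted factor λ_3 = (5, 6)

((6, 3), (5, 2), (5, 2), (5, 6))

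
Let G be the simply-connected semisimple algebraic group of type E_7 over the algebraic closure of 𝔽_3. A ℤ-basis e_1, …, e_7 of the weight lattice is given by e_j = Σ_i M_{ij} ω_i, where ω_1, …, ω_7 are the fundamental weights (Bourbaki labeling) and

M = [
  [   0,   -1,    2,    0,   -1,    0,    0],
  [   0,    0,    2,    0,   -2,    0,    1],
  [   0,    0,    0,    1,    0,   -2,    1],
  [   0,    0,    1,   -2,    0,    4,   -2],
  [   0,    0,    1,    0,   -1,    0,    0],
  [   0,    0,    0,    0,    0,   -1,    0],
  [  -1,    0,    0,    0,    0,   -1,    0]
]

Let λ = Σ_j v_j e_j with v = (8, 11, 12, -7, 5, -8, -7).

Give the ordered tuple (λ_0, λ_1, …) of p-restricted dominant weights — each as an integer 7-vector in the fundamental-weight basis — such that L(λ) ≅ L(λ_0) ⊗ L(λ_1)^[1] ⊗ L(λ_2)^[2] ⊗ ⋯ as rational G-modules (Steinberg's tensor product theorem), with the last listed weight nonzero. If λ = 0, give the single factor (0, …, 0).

Compute c_i = Σ_j M_{ij} v_j with v = (8, 11, 12, -7, 5, -8, -7):
  c_1 = (0)·(8) + (-1)·(11) + (2)·(12) + (0)·(-7) + (-1)·(5) + (0)·(-8) + (0)·(-7) = 8
  c_2 = (0)·(8) + (0)·(11) + (2)·(12) + (0)·(-7) + (-2)·(5) + (0)·(-8) + (1)·(-7) = 7
  c_3 = (0)·(8) + (0)·(11) + (0)·(12) + (1)·(-7) + (0)·(5) + (-2)·(-8) + (1)·(-7) = 2
  c_4 = (0)·(8) + (0)·(11) + (1)·(12) + (-2)·(-7) + (0)·(5) + (4)·(-8) + (-2)·(-7) = 8
  c_5 = (0)·(8) + (0)·(11) + (1)·(12) + (0)·(-7) + (-1)·(5) + (0)·(-8) + (0)·(-7) = 7
  c_6 = (0)·(8) + (0)·(11) + (0)·(12) + (0)·(-7) + (0)·(5) + (-1)·(-8) + (0)·(-7) = 8
  c_7 = (-1)·(8) + (0)·(11) + (0)·(12) + (0)·(-7) + (0)·(5) + (-1)·(-8) + (0)·(-7) = 0
p = 3; digits c_i = Σ_j d_{ij}·3^j, 0 ≤ d_{ij} < 3:
  c_1 = 8 = 2·3^0 + 2·3^1
  c_2 = 7 = 1·3^0 + 2·3^1
  c_3 = 2 = 2·3^0
  c_4 = 8 = 2·3^0 + 2·3^1
  c_5 = 7 = 1·3^0 + 2·3^1
  c_6 = 8 = 2·3^0 + 2·3^1
  c_7 = 0
λ_0 = (2, 1, 2, 2, 1, 2, 0)
λ_1 = (2, 2, 0, 2, 2, 2, 0)

((2, 1, 2, 2, 1, 2, 0), (2, 2, 0, 2, 2, 2, 0))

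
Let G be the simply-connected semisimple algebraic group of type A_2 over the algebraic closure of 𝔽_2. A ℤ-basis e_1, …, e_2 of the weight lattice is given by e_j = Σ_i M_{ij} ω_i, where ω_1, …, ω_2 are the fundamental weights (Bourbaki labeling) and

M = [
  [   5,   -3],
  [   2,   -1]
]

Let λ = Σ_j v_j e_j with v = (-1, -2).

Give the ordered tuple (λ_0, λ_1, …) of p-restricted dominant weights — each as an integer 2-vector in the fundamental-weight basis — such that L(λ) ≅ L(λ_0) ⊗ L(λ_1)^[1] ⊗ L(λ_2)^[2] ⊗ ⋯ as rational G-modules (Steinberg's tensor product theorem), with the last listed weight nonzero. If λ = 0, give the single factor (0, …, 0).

ω-coordinates c = M·v, v = (-1, -2):
  c_1 = 5*-1 + -3*-2 = 1
  c_2 = 2*-1 + -1*-2 = 0
Base-2 expansion of each c_i:
  c_1 = 1 = 1·2^0
  c_2 = 0
Factor λ_0 = (1, 0)

((1, 0),)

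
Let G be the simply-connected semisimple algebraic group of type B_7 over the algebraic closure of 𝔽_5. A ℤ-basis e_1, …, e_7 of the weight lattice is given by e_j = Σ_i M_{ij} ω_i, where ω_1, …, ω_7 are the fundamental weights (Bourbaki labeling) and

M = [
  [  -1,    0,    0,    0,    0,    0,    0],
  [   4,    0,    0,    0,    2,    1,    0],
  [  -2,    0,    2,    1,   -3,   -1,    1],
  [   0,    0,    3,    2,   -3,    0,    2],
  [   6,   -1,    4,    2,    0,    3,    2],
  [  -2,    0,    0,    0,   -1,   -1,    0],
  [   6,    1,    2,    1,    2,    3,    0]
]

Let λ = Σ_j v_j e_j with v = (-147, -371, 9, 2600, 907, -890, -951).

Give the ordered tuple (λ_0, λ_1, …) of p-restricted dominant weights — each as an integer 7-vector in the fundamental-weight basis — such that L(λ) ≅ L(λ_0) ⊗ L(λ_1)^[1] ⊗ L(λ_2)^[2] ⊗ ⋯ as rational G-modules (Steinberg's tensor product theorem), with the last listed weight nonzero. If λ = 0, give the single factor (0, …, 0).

((2, 1, 0, 4, 3, 2, 4), (4, 2, 1, 0, 0, 0, 1), (0, 3, 0, 4, 1, 1, 0), (1, 2, 1, 4, 1, 2, 4))

ω-coordinates c = M·v, v = (-147, -371, 9, 2600, 907, -890, -951):
  c_1 = (-1)·(-147) + (0)·(-371) + (0)·(9) + (0)·(2600) + (0)·(907) + (0)·(-890) + (0)·(-951) = 147
  c_2 = (4)·(-147) + (0)·(-371) + (0)·(9) + (0)·(2600) + (2)·(907) + (1)·(-890) + (0)·(-951) = 336
  c_3 = (-2)·(-147) + (0)·(-371) + (2)·(9) + (1)·(2600) + (-3)·(907) + (-1)·(-890) + (1)·(-951) = 130
  c_4 = (0)·(-147) + (0)·(-371) + (3)·(9) + (2)·(2600) + (-3)·(907) + (0)·(-890) + (2)·(-951) = 604
  c_5 = (6)·(-147) + (-1)·(-371) + (4)·(9) + (2)·(2600) + (0)·(907) + (3)·(-890) + (2)·(-951) = 153
  c_6 = (-2)·(-147) + (0)·(-371) + (0)·(9) + (0)·(2600) + (-1)·(907) + (-1)·(-890) + (0)·(-951) = 277
  c_7 = (6)·(-147) + (1)·(-371) + (2)·(9) + (1)·(2600) + (2)·(907) + (3)·(-890) + (0)·(-951) = 509
Base-5 expansion of each c_i:
  c_1 = 147 = 2·5^0 + 4·5^1 + 0·5^2 + 1·5^3
  c_2 = 336 = 1·5^0 + 2·5^1 + 3·5^2 + 2·5^3
  c_3 = 130 = 0·5^0 + 1·5^1 + 0·5^2 + 1·5^3
  c_4 = 604 = 4·5^0 + 0·5^1 + 4·5^2 + 4·5^3
  c_5 = 153 = 3·5^0 + 0·5^1 + 1·5^2 + 1·5^3
  c_6 = 277 = 2·5^0 + 0·5^1 + 1·5^2 + 2·5^3
  c_7 = 509 = 4·5^0 + 1·5^1 + 0·5^2 + 4·5^3
λ_0 = (2, 1, 0, 4, 3, 2, 4)
λ_1 = (4, 2, 1, 0, 0, 0, 1)
λ_2 = (0, 3, 0, 4, 1, 1, 0)
λ_3 = (1, 2, 1, 4, 1, 2, 4)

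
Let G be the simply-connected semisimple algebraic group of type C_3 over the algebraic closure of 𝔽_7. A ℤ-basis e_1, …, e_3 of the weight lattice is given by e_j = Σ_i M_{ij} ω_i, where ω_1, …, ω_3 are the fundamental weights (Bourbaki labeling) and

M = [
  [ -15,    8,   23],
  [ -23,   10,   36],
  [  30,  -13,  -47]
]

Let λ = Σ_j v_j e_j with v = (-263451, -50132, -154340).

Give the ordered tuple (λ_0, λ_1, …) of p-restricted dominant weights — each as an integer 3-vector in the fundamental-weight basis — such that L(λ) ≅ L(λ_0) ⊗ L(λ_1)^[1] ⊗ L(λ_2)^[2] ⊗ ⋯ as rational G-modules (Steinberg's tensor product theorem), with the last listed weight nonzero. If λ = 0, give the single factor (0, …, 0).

In the fundamental-weight basis, λ has coordinates c = M·v (v = (-263451, -50132, -154340)):
  c_1 = (-15)·(-263451) + (8)·(-50132) + (23)·(-154340) = 889
  c_2 = (-23)·(-263451) + (10)·(-50132) + (36)·(-154340) = 1813
  c_3 = (30)·(-263451) + (-13)·(-50132) + (-47)·(-154340) = 2166
Base-7 expansion of each c_i:
  c_1 = 889 = 0·7^0 + 1·7^1 + 4·7^2 + 2·7^3
  c_2 = 1813 = 0·7^0 + 0·7^1 + 2·7^2 + 5·7^3
  c_3 = 2166 = 3·7^0 + 1·7^1 + 2·7^2 + 6·7^3
λ_0 = (0, 0, 3)
λ_1 = (1, 0, 1)
λ_2 = (4, 2, 2)
λ_3 = (2, 5, 6)

((0, 0, 3), (1, 0, 1), (4, 2, 2), (2, 5, 6))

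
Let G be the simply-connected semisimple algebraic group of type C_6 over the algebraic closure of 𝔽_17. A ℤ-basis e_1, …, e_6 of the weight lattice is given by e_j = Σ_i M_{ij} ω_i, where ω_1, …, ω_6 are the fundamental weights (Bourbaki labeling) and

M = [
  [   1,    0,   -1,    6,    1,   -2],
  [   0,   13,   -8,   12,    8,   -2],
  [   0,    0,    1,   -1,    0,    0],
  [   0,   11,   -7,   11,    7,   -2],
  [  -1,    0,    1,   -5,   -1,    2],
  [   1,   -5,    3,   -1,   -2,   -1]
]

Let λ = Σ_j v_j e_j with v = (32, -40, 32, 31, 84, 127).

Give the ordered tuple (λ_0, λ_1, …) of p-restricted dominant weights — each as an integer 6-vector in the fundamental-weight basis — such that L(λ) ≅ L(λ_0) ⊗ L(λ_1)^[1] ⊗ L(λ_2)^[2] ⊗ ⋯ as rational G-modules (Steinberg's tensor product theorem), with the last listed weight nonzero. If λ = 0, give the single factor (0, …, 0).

((16, 14, 1, 11, 15, 2),)

Converting to the ω-basis (c_i = row i of M dotted with v = (32, -40, 32, 31, 84, 127)):
  c_1 = 1*32 + 0*-40 + -1*32 + 6*31 + 1*84 + -2*127 = 16
  c_2 = 0*32 + 13*-40 + -8*32 + 12*31 + 8*84 + -2*127 = 14
  c_3 = 0*32 + 0*-40 + 1*32 + -1*31 + 0*84 + 0*127 = 1
  c_4 = 0*32 + 11*-40 + -7*32 + 11*31 + 7*84 + -2*127 = 11
  c_5 = -1*32 + 0*-40 + 1*32 + -5*31 + -1*84 + 2*127 = 15
  c_6 = 1*32 + -5*-40 + 3*32 + -1*31 + -2*84 + -1*127 = 2
Expand coordinatewise in base 17:
  c_1 = 16 = 16·17^0
  c_2 = 14 = 14·17^0
  c_3 = 1 = 1·17^0
  c_4 = 11 = 11·17^0
  c_5 = 15 = 15·17^0
  c_6 = 2 = 2·17^0
λ_0 = (16, 14, 1, 11, 15, 2)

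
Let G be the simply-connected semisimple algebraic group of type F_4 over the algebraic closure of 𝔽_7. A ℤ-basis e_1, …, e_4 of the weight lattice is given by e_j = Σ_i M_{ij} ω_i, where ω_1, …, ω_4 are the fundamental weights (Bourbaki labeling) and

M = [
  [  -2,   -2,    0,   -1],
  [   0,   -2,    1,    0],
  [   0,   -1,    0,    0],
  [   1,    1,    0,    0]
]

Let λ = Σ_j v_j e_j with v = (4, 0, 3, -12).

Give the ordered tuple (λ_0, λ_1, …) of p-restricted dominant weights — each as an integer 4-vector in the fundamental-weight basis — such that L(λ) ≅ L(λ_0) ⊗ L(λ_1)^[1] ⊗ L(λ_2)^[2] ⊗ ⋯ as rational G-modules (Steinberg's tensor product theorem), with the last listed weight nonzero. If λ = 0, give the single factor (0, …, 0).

In the fundamental-weight basis, λ has coordinates c = M·v (v = (4, 0, 3, -12)):
  c_1 = (-2)·(4) + (-2)·(0) + 0·3 + (-1)·(-12) = 4
  c_2 = 0·4 + (-2)·(0) + 1·3 + (0)·(-12) = 3
  c_3 = 0·4 + (-1)·(0) + 0·3 + (0)·(-12) = 0
  c_4 = 1·4 + 1·0 + 0·3 + (0)·(-12) = 4
p = 7; digits c_i = Σ_j d_{ij}·7^j, 0 ≤ d_{ij} < 7:
  c_1 = 4 = 4·7^0
  c_2 = 3 = 3·7^0
  c_3 = 0
  c_4 = 4 = 4·7^0
p-restricted factor λ_0 = (4, 3, 0, 4)

((4, 3, 0, 4),)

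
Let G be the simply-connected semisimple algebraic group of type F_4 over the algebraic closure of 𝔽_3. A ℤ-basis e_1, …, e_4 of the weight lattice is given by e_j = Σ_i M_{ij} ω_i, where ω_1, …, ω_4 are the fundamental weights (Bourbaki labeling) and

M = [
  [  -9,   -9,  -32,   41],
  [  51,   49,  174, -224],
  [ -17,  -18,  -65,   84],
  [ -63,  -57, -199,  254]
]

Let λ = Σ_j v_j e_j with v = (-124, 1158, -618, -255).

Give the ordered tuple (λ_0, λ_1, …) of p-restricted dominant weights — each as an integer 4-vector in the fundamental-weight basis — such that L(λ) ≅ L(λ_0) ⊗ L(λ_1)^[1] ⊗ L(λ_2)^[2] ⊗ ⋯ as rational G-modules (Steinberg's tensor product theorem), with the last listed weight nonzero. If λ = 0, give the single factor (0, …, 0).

In the fundamental-weight basis, λ has coordinates c = M·v (v = (-124, 1158, -618, -255)):
  c_1 = (-9)·(-124) + (-9)·(1158) + (-32)·(-618) + (41)·(-255) = 15
  c_2 = (51)·(-124) + (49)·(1158) + (174)·(-618) + (-224)·(-255) = 6
  c_3 = (-17)·(-124) + (-18)·(1158) + (-65)·(-618) + (84)·(-255) = 14
  c_4 = (-63)·(-124) + (-57)·(1158) + (-199)·(-618) + (254)·(-255) = 18
Expand coordinatewise in base 3:
  c_1 = 15 = 0·3^0 + 2·3^1 + 1·3^2
  c_2 = 6 = 0·3^0 + 2·3^1
  c_3 = 14 = 2·3^0 + 1·3^1 + 1·3^2
  c_4 = 18 = 0·3^0 + 0·3^1 + 2·3^2
Factor λ_0 = (0, 0, 2, 0)
Factor λ_1 = (2, 2, 1, 0)
Factor λ_2 = (1, 0, 1, 2)

((0, 0, 2, 0), (2, 2, 1, 0), (1, 0, 1, 2))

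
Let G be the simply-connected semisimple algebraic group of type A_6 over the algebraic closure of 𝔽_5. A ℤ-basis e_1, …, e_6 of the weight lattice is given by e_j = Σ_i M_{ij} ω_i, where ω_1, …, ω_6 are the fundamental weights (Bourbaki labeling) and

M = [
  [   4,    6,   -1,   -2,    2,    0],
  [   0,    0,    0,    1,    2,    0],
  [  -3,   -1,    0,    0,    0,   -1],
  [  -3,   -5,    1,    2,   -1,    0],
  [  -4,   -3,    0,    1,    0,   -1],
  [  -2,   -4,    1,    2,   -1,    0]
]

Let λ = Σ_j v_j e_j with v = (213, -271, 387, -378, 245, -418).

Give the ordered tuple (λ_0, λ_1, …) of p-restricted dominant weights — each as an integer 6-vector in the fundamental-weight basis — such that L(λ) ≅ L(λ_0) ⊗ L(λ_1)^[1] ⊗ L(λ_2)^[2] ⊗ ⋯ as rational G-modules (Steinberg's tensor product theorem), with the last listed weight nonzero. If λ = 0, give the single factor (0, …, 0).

((0, 2, 0, 2, 1, 4), (2, 2, 0, 0, 0, 3), (3, 4, 2, 4, 0, 1))

Converting to the ω-basis (c_i = row i of M dotted with v = (213, -271, 387, -378, 245, -418)):
  c_1 = (4)·(213) + (6)·(-271) + (-1)·(387) + (-2)·(-378) + (2)·(245) + (0)·(-418) = 85
  c_2 = (0)·(213) + (0)·(-271) + (0)·(387) + (1)·(-378) + (2)·(245) + (0)·(-418) = 112
  c_3 = (-3)·(213) + (-1)·(-271) + (0)·(387) + (0)·(-378) + (0)·(245) + (-1)·(-418) = 50
  c_4 = (-3)·(213) + (-5)·(-271) + (1)·(387) + (2)·(-378) + (-1)·(245) + (0)·(-418) = 102
  c_5 = (-4)·(213) + (-3)·(-271) + (0)·(387) + (1)·(-378) + (0)·(245) + (-1)·(-418) = 1
  c_6 = (-2)·(213) + (-4)·(-271) + (1)·(387) + (2)·(-378) + (-1)·(245) + (0)·(-418) = 44
p = 5; digits c_i = Σ_j d_{ij}·5^j, 0 ≤ d_{ij} < 5:
  c_1 = 85 = 0·5^0 + 2·5^1 + 3·5^2
  c_2 = 112 = 2·5^0 + 2·5^1 + 4·5^2
  c_3 = 50 = 0·5^0 + 0·5^1 + 2·5^2
  c_4 = 102 = 2·5^0 + 0·5^1 + 4·5^2
  c_5 = 1 = 1·5^0
  c_6 = 44 = 4·5^0 + 3·5^1 + 1·5^2
p-restricted factor λ_0 = (0, 2, 0, 2, 1, 4)
p-restricted factor λ_1 = (2, 2, 0, 0, 0, 3)
p-restricted factor λ_2 = (3, 4, 2, 4, 0, 1)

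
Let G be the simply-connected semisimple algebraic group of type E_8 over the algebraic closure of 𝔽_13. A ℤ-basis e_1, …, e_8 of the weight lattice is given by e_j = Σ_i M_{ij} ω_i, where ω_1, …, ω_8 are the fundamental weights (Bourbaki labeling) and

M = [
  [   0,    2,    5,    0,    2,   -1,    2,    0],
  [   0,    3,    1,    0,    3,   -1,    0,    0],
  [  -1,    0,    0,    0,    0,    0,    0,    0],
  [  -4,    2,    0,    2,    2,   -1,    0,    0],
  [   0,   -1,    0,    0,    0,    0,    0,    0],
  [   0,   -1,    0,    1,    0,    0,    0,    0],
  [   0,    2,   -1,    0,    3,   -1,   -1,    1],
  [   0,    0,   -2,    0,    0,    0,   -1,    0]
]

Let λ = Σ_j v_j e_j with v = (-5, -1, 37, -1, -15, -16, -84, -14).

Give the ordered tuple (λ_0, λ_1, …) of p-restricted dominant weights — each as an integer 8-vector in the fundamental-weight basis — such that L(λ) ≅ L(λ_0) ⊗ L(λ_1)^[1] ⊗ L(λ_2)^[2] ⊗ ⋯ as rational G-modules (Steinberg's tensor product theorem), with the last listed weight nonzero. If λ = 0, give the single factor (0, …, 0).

((1, 5, 5, 2, 1, 0, 2, 10),)

Compute c_i = Σ_j M_{ij} v_j with v = (-5, -1, 37, -1, -15, -16, -84, -14):
  c_1 = 0*-5 + 2*-1 + 5*37 + 0*-1 + 2*-15 + -1*-16 + 2*-84 + 0*-14 = 1
  c_2 = 0*-5 + 3*-1 + 1*37 + 0*-1 + 3*-15 + -1*-16 + 0*-84 + 0*-14 = 5
  c_3 = -1*-5 + 0*-1 + 0*37 + 0*-1 + 0*-15 + 0*-16 + 0*-84 + 0*-14 = 5
  c_4 = -4*-5 + 2*-1 + 0*37 + 2*-1 + 2*-15 + -1*-16 + 0*-84 + 0*-14 = 2
  c_5 = 0*-5 + -1*-1 + 0*37 + 0*-1 + 0*-15 + 0*-16 + 0*-84 + 0*-14 = 1
  c_6 = 0*-5 + -1*-1 + 0*37 + 1*-1 + 0*-15 + 0*-16 + 0*-84 + 0*-14 = 0
  c_7 = 0*-5 + 2*-1 + -1*37 + 0*-1 + 3*-15 + -1*-16 + -1*-84 + 1*-14 = 2
  c_8 = 0*-5 + 0*-1 + -2*37 + 0*-1 + 0*-15 + 0*-16 + -1*-84 + 0*-14 = 10
p = 13; digits c_i = Σ_j d_{ij}·13^j, 0 ≤ d_{ij} < 13:
  c_1 = 1 = 1·13^0
  c_2 = 5 = 5·13^0
  c_3 = 5 = 5·13^0
  c_4 = 2 = 2·13^0
  c_5 = 1 = 1·13^0
  c_6 = 0
  c_7 = 2 = 2·13^0
  c_8 = 10 = 10·13^0
Factor λ_0 = (1, 5, 5, 2, 1, 0, 2, 10)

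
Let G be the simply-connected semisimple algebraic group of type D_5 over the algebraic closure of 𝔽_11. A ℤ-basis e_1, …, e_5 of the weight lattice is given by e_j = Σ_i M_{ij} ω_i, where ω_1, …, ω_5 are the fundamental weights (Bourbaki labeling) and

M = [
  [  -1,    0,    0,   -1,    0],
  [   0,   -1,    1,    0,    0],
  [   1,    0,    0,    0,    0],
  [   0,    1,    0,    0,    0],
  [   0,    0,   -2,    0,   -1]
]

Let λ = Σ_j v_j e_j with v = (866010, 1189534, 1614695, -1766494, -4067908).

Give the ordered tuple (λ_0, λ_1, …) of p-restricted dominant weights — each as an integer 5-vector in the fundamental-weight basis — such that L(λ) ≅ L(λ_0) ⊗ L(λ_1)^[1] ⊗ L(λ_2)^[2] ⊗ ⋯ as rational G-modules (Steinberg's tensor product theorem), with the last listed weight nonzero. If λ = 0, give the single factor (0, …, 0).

((2, 0, 2, 5, 10), (0, 8, 1, 9, 9), (6, 4, 7, 7, 10), (5, 0, 1, 2, 2), (6, 7, 4, 4, 2), (5, 2, 5, 7, 5))

Compute c_i = Σ_j M_{ij} v_j with v = (866010, 1189534, 1614695, -1766494, -4067908):
  c_1 = (-1)·(866010) + 0·1189534 + 0·1614695 + (-1)·(-1766494) + (0)·(-4067908) = 900484
  c_2 = 0·866010 + (-1)·(1189534) + 1·1614695 + (0)·(-1766494) + (0)·(-4067908) = 425161
  c_3 = 1·866010 + 0·1189534 + 0·1614695 + (0)·(-1766494) + (0)·(-4067908) = 866010
  c_4 = 0·866010 + 1·1189534 + 0·1614695 + (0)·(-1766494) + (0)·(-4067908) = 1189534
  c_5 = 0·866010 + 0·1189534 + (-2)·(1614695) + (0)·(-1766494) + (-1)·(-4067908) = 838518
Expand coordinatewise in base 11:
  c_1 = 900484 = 2·11^0 + 0·11^1 + 6·11^2 + 5·11^3 + 6·11^4 + 5·11^5
  c_2 = 425161 = 0·11^0 + 8·11^1 + 4·11^2 + 0·11^3 + 7·11^4 + 2·11^5
  c_3 = 866010 = 2·11^0 + 1·11^1 + 7·11^2 + 1·11^3 + 4·11^4 + 5·11^5
  c_4 = 1189534 = 5·11^0 + 9·11^1 + 7·11^2 + 2·11^3 + 4·11^4 + 7·11^5
  c_5 = 838518 = 10·11^0 + 9·11^1 + 10·11^2 + 2·11^3 + 2·11^4 + 5·11^5
λ_0 = (2, 0, 2, 5, 10)
λ_1 = (0, 8, 1, 9, 9)
λ_2 = (6, 4, 7, 7, 10)
λ_3 = (5, 0, 1, 2, 2)
λ_4 = (6, 7, 4, 4, 2)
λ_5 = (5, 2, 5, 7, 5)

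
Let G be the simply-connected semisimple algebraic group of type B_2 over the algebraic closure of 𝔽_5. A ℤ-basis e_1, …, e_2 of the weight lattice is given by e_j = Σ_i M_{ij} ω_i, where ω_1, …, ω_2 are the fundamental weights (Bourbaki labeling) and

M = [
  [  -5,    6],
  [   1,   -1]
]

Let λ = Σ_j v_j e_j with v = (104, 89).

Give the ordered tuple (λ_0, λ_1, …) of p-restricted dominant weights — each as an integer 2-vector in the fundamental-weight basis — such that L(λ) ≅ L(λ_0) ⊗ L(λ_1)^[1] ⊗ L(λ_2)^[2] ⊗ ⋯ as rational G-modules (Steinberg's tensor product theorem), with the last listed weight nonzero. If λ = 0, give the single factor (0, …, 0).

ω-coordinates c = M·v, v = (104, 89):
  c_1 = -5*104 + 6*89 = 14
  c_2 = 1*104 + -1*89 = 15
p = 5; digits c_i = Σ_j d_{ij}·5^j, 0 ≤ d_{ij} < 5:
  c_1 = 14 = 4·5^0 + 2·5^1
  c_2 = 15 = 0·5^0 + 3·5^1
λ_0 = (4, 0)
λ_1 = (2, 3)

((4, 0), (2, 3))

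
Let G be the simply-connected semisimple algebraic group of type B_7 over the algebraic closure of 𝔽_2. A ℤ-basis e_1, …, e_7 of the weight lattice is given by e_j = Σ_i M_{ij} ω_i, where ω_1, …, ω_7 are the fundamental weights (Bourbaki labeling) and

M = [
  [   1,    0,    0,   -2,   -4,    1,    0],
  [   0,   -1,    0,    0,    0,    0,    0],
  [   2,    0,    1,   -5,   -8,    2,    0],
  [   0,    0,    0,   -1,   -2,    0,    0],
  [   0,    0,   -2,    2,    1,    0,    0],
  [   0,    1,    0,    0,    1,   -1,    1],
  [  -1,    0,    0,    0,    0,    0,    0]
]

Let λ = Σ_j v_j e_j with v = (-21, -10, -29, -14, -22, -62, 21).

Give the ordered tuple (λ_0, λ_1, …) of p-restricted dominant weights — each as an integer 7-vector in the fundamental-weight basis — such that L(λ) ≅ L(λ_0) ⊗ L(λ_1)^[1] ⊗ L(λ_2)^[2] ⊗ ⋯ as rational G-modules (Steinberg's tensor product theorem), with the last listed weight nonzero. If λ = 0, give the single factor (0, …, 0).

ω-coordinates c = M·v, v = (-21, -10, -29, -14, -22, -62, 21):
  c_1 = (1)·(-21) + (0)·(-10) + (0)·(-29) + (-2)·(-14) + (-4)·(-22) + (1)·(-62) + (0)·(21) = 33
  c_2 = (0)·(-21) + (-1)·(-10) + (0)·(-29) + (0)·(-14) + (0)·(-22) + (0)·(-62) + (0)·(21) = 10
  c_3 = (2)·(-21) + (0)·(-10) + (1)·(-29) + (-5)·(-14) + (-8)·(-22) + (2)·(-62) + (0)·(21) = 51
  c_4 = (0)·(-21) + (0)·(-10) + (0)·(-29) + (-1)·(-14) + (-2)·(-22) + (0)·(-62) + (0)·(21) = 58
  c_5 = (0)·(-21) + (0)·(-10) + (-2)·(-29) + (2)·(-14) + (1)·(-22) + (0)·(-62) + (0)·(21) = 8
  c_6 = (0)·(-21) + (1)·(-10) + (0)·(-29) + (0)·(-14) + (1)·(-22) + (-1)·(-62) + (1)·(21) = 51
  c_7 = (-1)·(-21) + (0)·(-10) + (0)·(-29) + (0)·(-14) + (0)·(-22) + (0)·(-62) + (0)·(21) = 21
p = 2; digits c_i = Σ_j d_{ij}·2^j, 0 ≤ d_{ij} < 2:
  c_1 = 33 = 1·2^0 + 0·2^1 + 0·2^2 + 0·2^3 + 0·2^4 + 1·2^5
  c_2 = 10 = 0·2^0 + 1·2^1 + 0·2^2 + 1·2^3
  c_3 = 51 = 1·2^0 + 1·2^1 + 0·2^2 + 0·2^3 + 1·2^4 + 1·2^5
  c_4 = 58 = 0·2^0 + 1·2^1 + 0·2^2 + 1·2^3 + 1·2^4 + 1·2^5
  c_5 = 8 = 0·2^0 + 0·2^1 + 0·2^2 + 1·2^3
  c_6 = 51 = 1·2^0 + 1·2^1 + 0·2^2 + 0·2^3 + 1·2^4 + 1·2^5
  c_7 = 21 = 1·2^0 + 0·2^1 + 1·2^2 + 0·2^3 + 1·2^4
λ_0 = (1, 0, 1, 0, 0, 1, 1)
λ_1 = (0, 1, 1, 1, 0, 1, 0)
λ_2 = (0, 0, 0, 0, 0, 0, 1)
λ_3 = (0, 1, 0, 1, 1, 0, 0)
λ_4 = (0, 0, 1, 1, 0, 1, 1)
λ_5 = (1, 0, 1, 1, 0, 1, 0)

((1, 0, 1, 0, 0, 1, 1), (0, 1, 1, 1, 0, 1, 0), (0, 0, 0, 0, 0, 0, 1), (0, 1, 0, 1, 1, 0, 0), (0, 0, 1, 1, 0, 1, 1), (1, 0, 1, 1, 0, 1, 0))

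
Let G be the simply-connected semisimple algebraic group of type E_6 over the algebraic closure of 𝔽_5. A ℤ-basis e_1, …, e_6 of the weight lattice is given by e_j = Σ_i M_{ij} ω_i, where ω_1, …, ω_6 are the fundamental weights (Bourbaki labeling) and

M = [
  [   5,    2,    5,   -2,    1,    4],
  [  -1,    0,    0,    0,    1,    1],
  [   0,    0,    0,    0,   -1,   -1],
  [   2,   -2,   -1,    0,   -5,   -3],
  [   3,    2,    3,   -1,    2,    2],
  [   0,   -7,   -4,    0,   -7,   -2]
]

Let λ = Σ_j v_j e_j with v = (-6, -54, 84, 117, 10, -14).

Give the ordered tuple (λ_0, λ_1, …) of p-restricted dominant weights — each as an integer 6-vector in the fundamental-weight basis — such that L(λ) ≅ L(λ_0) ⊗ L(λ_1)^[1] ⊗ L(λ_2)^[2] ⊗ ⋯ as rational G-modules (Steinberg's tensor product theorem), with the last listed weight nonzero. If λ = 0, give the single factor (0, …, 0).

Change of basis e → ω: c = M·v where v = (-6, -54, 84, 117, 10, -14):
  c_1 = (5)·(-6) + (2)·(-54) + (5)·(84) + (-2)·(117) + (1)·(10) + (4)·(-14) = 2
  c_2 = (-1)·(-6) + (0)·(-54) + (0)·(84) + (0)·(117) + (1)·(10) + (1)·(-14) = 2
  c_3 = (0)·(-6) + (0)·(-54) + (0)·(84) + (0)·(117) + (-1)·(10) + (-1)·(-14) = 4
  c_4 = (2)·(-6) + (-2)·(-54) + (-1)·(84) + (0)·(117) + (-5)·(10) + (-3)·(-14) = 4
  c_5 = (3)·(-6) + (2)·(-54) + (3)·(84) + (-1)·(117) + (2)·(10) + (2)·(-14) = 1
  c_6 = (0)·(-6) + (-7)·(-54) + (-4)·(84) + (0)·(117) + (-7)·(10) + (-2)·(-14) = 0
p = 5; digits c_i = Σ_j d_{ij}·5^j, 0 ≤ d_{ij} < 5:
  c_1 = 2 = 2·5^0
  c_2 = 2 = 2·5^0
  c_3 = 4 = 4·5^0
  c_4 = 4 = 4·5^0
  c_5 = 1 = 1·5^0
  c_6 = 0
p-restricted factor λ_0 = (2, 2, 4, 4, 1, 0)

((2, 2, 4, 4, 1, 0),)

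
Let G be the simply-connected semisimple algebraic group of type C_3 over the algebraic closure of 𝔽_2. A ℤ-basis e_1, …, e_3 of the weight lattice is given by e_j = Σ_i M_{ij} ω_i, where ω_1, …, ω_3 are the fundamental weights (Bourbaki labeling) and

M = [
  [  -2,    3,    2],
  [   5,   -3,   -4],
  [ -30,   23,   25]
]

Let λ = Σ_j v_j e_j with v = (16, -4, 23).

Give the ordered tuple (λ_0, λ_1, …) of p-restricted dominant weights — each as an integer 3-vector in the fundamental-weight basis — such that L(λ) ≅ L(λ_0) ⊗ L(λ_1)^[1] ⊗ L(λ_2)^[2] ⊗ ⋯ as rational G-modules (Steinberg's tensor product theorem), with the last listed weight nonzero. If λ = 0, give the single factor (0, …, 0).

Change of basis e → ω: c = M·v where v = (16, -4, 23):
  c_1 = (-2)·(16) + (3)·(-4) + (2)·(23) = 2
  c_2 = (5)·(16) + (-3)·(-4) + (-4)·(23) = 0
  c_3 = (-30)·(16) + (23)·(-4) + (25)·(23) = 3
Expand coordinatewise in base 2:
  c_1 = 2 = 0·2^0 + 1·2^1
  c_2 = 0
  c_3 = 3 = 1·2^0 + 1·2^1
Factor λ_0 = (0, 0, 1)
Factor λ_1 = (1, 0, 1)

((0, 0, 1), (1, 0, 1))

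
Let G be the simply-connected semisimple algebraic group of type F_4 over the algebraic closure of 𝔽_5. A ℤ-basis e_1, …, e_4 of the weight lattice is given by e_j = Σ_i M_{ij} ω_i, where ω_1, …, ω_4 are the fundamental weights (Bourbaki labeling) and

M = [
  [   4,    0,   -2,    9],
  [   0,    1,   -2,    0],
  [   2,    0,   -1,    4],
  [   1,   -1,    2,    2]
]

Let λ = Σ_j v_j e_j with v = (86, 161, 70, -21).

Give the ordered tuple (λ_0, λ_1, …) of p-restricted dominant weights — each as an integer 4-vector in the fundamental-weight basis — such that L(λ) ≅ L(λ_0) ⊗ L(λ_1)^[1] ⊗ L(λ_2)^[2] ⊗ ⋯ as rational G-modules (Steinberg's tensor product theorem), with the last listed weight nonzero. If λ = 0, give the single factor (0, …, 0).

((0, 1, 3, 3), (3, 4, 3, 4))

In the fundamental-weight basis, λ has coordinates c = M·v (v = (86, 161, 70, -21)):
  c_1 = 4*86 + 0*161 + -2*70 + 9*-21 = 15
  c_2 = 0*86 + 1*161 + -2*70 + 0*-21 = 21
  c_3 = 2*86 + 0*161 + -1*70 + 4*-21 = 18
  c_4 = 1*86 + -1*161 + 2*70 + 2*-21 = 23
Writing each c_i in base p = 5:
  c_1 = 15 = 0·5^0 + 3·5^1
  c_2 = 21 = 1·5^0 + 4·5^1
  c_3 = 18 = 3·5^0 + 3·5^1
  c_4 = 23 = 3·5^0 + 4·5^1
p-restricted factor λ_0 = (0, 1, 3, 3)
p-restricted factor λ_1 = (3, 4, 3, 4)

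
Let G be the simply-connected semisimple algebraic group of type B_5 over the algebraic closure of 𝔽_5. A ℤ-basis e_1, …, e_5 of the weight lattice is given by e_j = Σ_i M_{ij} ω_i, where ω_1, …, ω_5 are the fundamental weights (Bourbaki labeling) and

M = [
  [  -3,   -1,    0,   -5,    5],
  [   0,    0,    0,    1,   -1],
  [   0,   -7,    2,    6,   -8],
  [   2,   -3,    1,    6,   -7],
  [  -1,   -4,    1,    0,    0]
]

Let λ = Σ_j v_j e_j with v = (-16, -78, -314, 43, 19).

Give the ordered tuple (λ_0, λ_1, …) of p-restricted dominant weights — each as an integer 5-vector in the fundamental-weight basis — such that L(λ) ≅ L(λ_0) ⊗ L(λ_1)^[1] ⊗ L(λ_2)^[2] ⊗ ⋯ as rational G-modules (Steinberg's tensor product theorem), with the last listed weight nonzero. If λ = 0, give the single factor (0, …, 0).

Change of basis e → ω: c = M·v where v = (-16, -78, -314, 43, 19):
  c_1 = -3*-16 + -1*-78 + 0*-314 + -5*43 + 5*19 = 6
  c_2 = 0*-16 + 0*-78 + 0*-314 + 1*43 + -1*19 = 24
  c_3 = 0*-16 + -7*-78 + 2*-314 + 6*43 + -8*19 = 24
  c_4 = 2*-16 + -3*-78 + 1*-314 + 6*43 + -7*19 = 13
  c_5 = -1*-16 + -4*-78 + 1*-314 + 0*43 + 0*19 = 14
Expand coordinatewise in base 5:
  c_1 = 6 = 1·5^0 + 1·5^1
  c_2 = 24 = 4·5^0 + 4·5^1
  c_3 = 24 = 4·5^0 + 4·5^1
  c_4 = 13 = 3·5^0 + 2·5^1
  c_5 = 14 = 4·5^0 + 2·5^1
Factor λ_0 = (1, 4, 4, 3, 4)
Factor λ_1 = (1, 4, 4, 2, 2)

((1, 4, 4, 3, 4), (1, 4, 4, 2, 2))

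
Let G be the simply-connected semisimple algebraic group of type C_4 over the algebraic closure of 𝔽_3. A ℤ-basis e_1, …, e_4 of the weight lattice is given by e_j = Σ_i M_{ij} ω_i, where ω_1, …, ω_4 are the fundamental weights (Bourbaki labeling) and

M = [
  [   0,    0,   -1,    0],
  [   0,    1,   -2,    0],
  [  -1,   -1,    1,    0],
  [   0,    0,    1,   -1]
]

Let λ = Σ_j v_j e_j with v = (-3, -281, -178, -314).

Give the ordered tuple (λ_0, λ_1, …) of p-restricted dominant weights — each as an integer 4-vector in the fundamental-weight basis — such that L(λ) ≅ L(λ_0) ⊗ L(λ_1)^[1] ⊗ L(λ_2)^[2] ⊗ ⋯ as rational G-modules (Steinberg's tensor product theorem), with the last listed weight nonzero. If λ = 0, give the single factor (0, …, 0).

((1, 0, 1, 1), (2, 1, 2, 0), (1, 2, 2, 0), (0, 2, 0, 2), (2, 0, 1, 1))

ω-coordinates c = M·v, v = (-3, -281, -178, -314):
  c_1 = (0)·(-3) + (0)·(-281) + (-1)·(-178) + (0)·(-314) = 178
  c_2 = (0)·(-3) + (1)·(-281) + (-2)·(-178) + (0)·(-314) = 75
  c_3 = (-1)·(-3) + (-1)·(-281) + (1)·(-178) + (0)·(-314) = 106
  c_4 = (0)·(-3) + (0)·(-281) + (1)·(-178) + (-1)·(-314) = 136
Expand coordinatewise in base 3:
  c_1 = 178 = 1·3^0 + 2·3^1 + 1·3^2 + 0·3^3 + 2·3^4
  c_2 = 75 = 0·3^0 + 1·3^1 + 2·3^2 + 2·3^3
  c_3 = 106 = 1·3^0 + 2·3^1 + 2·3^2 + 0·3^3 + 1·3^4
  c_4 = 136 = 1·3^0 + 0·3^1 + 0·3^2 + 2·3^3 + 1·3^4
Factor λ_0 = (1, 0, 1, 1)
Factor λ_1 = (2, 1, 2, 0)
Factor λ_2 = (1, 2, 2, 0)
Factor λ_3 = (0, 2, 0, 2)
Factor λ_4 = (2, 0, 1, 1)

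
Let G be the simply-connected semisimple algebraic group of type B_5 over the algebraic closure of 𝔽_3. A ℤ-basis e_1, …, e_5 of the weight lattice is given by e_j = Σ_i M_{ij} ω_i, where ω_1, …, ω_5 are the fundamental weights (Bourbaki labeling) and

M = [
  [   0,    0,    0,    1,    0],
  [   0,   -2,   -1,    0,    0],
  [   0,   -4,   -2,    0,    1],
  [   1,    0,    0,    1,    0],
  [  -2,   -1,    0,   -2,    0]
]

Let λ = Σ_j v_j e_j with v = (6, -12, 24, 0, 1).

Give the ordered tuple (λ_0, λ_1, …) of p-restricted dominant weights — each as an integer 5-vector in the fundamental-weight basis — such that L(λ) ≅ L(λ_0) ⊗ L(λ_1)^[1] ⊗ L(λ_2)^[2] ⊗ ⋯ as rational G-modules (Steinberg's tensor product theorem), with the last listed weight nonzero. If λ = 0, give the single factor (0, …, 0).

Converting to the ω-basis (c_i = row i of M dotted with v = (6, -12, 24, 0, 1)):
  c_1 = 0·6 + (0)·(-12) + 0·24 + 1·0 + 0·1 = 0
  c_2 = 0·6 + (-2)·(-12) + (-1)·(24) + 0·0 + 0·1 = 0
  c_3 = 0·6 + (-4)·(-12) + (-2)·(24) + 0·0 + 1·1 = 1
  c_4 = 1·6 + (0)·(-12) + 0·24 + 1·0 + 0·1 = 6
  c_5 = (-2)·(6) + (-1)·(-12) + 0·24 + (-2)·(0) + 0·1 = 0
Base-3 expansion of each c_i:
  c_1 = 0
  c_2 = 0
  c_3 = 1 = 1·3^0
  c_4 = 6 = 0·3^0 + 2·3^1
  c_5 = 0
Factor λ_0 = (0, 0, 1, 0, 0)
Factor λ_1 = (0, 0, 0, 2, 0)

((0, 0, 1, 0, 0), (0, 0, 0, 2, 0))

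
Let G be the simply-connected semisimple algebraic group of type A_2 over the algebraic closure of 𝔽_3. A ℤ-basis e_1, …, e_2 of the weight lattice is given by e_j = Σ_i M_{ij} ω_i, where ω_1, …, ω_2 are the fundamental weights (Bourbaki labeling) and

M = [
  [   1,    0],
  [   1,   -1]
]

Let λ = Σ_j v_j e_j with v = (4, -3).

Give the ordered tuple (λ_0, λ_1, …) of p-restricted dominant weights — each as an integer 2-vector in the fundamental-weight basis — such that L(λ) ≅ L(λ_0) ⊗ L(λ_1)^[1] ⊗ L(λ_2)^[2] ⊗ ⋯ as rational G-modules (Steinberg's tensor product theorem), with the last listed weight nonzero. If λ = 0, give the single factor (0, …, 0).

((1, 1), (1, 2))

In the fundamental-weight basis, λ has coordinates c = M·v (v = (4, -3)):
  c_1 = 1*4 + 0*-3 = 4
  c_2 = 1*4 + -1*-3 = 7
Base-3 expansion of each c_i:
  c_1 = 4 = 1·3^0 + 1·3^1
  c_2 = 7 = 1·3^0 + 2·3^1
p-restricted factor λ_0 = (1, 1)
p-restricted factor λ_1 = (1, 2)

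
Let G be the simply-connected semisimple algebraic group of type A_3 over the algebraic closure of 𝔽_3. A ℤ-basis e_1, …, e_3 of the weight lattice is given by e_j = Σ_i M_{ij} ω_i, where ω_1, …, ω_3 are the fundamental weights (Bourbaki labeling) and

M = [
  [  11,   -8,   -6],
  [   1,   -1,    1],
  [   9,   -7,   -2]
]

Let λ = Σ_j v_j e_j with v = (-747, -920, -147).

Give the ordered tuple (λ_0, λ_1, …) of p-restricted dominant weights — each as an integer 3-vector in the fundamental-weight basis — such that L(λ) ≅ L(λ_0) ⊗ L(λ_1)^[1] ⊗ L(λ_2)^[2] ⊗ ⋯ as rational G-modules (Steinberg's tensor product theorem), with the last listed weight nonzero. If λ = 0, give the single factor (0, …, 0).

In the fundamental-weight basis, λ has coordinates c = M·v (v = (-747, -920, -147)):
  c_1 = (11)·(-747) + (-8)·(-920) + (-6)·(-147) = 25
  c_2 = (1)·(-747) + (-1)·(-920) + (1)·(-147) = 26
  c_3 = (9)·(-747) + (-7)·(-920) + (-2)·(-147) = 11
Expand coordinatewise in base 3:
  c_1 = 25 = 1·3^0 + 2·3^1 + 2·3^2
  c_2 = 26 = 2·3^0 + 2·3^1 + 2·3^2
  c_3 = 11 = 2·3^0 + 0·3^1 + 1·3^2
p-restricted factor λ_0 = (1, 2, 2)
p-restricted factor λ_1 = (2, 2, 0)
p-restricted factor λ_2 = (2, 2, 1)

((1, 2, 2), (2, 2, 0), (2, 2, 1))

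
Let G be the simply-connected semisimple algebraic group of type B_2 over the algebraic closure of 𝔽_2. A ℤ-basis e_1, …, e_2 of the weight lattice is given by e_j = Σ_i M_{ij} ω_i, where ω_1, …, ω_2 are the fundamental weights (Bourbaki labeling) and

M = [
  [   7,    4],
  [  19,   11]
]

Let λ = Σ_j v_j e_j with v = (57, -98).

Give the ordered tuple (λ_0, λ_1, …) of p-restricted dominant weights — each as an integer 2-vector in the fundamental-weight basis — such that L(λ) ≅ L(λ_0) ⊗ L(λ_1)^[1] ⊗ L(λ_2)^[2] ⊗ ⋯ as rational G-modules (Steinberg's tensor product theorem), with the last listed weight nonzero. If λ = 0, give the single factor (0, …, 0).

((1, 1), (1, 0), (1, 1))

In the fundamental-weight basis, λ has coordinates c = M·v (v = (57, -98)):
  c_1 = 7*57 + 4*-98 = 7
  c_2 = 19*57 + 11*-98 = 5
Writing each c_i in base p = 2:
  c_1 = 7 = 1·2^0 + 1·2^1 + 1·2^2
  c_2 = 5 = 1·2^0 + 0·2^1 + 1·2^2
p-restricted factor λ_0 = (1, 1)
p-restricted factor λ_1 = (1, 0)
p-restricted factor λ_2 = (1, 1)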